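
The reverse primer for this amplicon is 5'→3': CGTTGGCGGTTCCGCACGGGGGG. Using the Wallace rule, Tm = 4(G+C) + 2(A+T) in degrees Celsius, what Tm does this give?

T=4, C=6, G=12, A=1
So N_AT = 5 and N_GC = 18.
Tm = 4·18 + 2·5 = 72 + 10 = 82°C

82°C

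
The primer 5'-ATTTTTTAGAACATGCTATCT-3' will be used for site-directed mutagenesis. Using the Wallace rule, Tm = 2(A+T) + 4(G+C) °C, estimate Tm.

Counting bases: T=10, C=3, G=2, A=6
AT pairs contribute 16, GC pairs contribute 5.
Tm = 2(16) + 4(5) = 32 + 20 = 52°C

52°C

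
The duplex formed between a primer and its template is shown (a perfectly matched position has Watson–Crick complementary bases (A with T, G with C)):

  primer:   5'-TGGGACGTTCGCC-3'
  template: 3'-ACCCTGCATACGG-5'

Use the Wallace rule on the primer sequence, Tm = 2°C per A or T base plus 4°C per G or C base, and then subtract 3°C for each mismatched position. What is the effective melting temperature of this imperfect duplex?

Primer base counts: A=1, T=3, G=5, C=4 → A+T=4, G+C=9
Perfect-match Tm = 2(4) + 4(9) = 8 + 36 = 44°C
Mismatches (positions where the bases are not complementary): 2 (at positions 9, 10)
Effective Tm = 44 − 2×3 = 44 − 6 = 38°C

38°C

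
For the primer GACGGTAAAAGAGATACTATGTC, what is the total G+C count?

9

Counting bases: C=3, A=9, T=5, G=6
G+C = 6 + 3 = 9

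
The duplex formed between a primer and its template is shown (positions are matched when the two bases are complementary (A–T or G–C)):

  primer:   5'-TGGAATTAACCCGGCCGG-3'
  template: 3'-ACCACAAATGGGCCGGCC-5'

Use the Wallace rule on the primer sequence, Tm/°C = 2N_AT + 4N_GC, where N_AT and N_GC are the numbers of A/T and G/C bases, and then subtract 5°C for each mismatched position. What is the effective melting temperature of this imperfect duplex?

43°C

Primer base counts: A=4, T=3, G=6, C=5 → A+T=7, G+C=11
Perfect-match Tm = 2(7) + 4(11) = 14 + 44 = 58°C
Mismatches (positions where the bases are not complementary): 3 (at positions 4, 5, 8)
Effective Tm = 58 − 3×5 = 58 − 15 = 43°C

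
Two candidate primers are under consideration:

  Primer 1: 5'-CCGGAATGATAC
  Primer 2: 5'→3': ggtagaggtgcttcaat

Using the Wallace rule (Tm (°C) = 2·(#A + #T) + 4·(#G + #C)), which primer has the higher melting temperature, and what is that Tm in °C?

Primer 1: A+T=6, G+C=6 → Tm = 2(6)+4(6) = 36°C
Primer 2: A+T=9, G+C=8 → Tm = 2(9)+4(8) = 50°C
36°C vs 50°C → primer 2 is higher.

Primer 2, 50°C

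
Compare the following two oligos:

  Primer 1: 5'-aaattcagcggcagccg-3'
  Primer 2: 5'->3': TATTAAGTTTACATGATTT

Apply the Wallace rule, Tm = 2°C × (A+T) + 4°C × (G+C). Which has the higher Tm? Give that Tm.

Primer 1, 54°C

Primer 1: A+T=7, G+C=10 → Tm = 2(7)+4(10) = 54°C
Primer 2: A+T=16, G+C=3 → Tm = 2(16)+4(3) = 44°C
54°C vs 44°C → primer 1 is higher.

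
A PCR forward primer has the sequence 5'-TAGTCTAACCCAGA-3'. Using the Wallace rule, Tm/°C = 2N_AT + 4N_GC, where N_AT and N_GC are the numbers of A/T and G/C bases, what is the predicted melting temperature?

A=5, G=2, T=3, C=4
A+T = 8, G+C = 6
Tm = 2(8) + 4(6) = 16 + 24 = 40°C

40°C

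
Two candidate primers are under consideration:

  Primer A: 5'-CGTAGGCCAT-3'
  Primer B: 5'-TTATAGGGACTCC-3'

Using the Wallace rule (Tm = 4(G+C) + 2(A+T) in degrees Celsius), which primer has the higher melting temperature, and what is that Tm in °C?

Primer A: A+T=4, G+C=6 → Tm = 2(4)+4(6) = 32°C
Primer B: A+T=7, G+C=6 → Tm = 2(7)+4(6) = 38°C
32°C vs 38°C → primer B is higher.

Primer B, 38°C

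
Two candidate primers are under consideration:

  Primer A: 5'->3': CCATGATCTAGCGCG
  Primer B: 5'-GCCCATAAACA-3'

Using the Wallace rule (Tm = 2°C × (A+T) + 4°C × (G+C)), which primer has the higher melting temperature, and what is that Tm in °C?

Primer A, 48°C

Primer A: A+T=6, G+C=9 → Tm = 2(6)+4(9) = 48°C
Primer B: A+T=6, G+C=5 → Tm = 2(6)+4(5) = 32°C
48°C vs 32°C → primer A is higher.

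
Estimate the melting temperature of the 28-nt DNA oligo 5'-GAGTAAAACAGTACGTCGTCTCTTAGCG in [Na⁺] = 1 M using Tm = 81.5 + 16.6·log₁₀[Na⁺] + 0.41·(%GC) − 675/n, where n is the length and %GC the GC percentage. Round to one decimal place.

Length n = 28. Base counts: C=6, A=8, T=7, G=7
G+C = 13, so %GC = 13/28 × 100 = 46.429%
Salt term: 16.6 × (0) = 0
GC term: 0.41 × 46.429 = 19.036; length term: −675/28 = −24.107
Tm = 81.5 + (0) + 19.036 − 24.107 = 76.429 → 76.4°C

76.4°C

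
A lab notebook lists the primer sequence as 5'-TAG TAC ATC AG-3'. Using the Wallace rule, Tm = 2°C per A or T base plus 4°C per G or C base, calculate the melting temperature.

T=3, C=2, A=4, G=2
A+T = 7, G+C = 4
Tm = 2×7 + 4×4 = 30°C

30°C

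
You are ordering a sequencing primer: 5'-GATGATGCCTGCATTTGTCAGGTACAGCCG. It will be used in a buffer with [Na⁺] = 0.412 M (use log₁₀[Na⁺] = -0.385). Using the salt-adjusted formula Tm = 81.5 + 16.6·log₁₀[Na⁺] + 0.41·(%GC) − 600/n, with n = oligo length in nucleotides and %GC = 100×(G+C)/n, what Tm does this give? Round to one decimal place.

77.0°C

Length n = 30. A=6, T=8, C=7, G=9
G+C = 16, so %GC = 16/30 × 100 = 53.333%
Salt term: 16.6 × (-0.385) = -6.391
GC term: 0.41 × 53.333 = 21.867; length term: −600/30 = −20
Tm = 81.5 + (-6.391) + 21.867 − 20 = 76.976 → 77.0°C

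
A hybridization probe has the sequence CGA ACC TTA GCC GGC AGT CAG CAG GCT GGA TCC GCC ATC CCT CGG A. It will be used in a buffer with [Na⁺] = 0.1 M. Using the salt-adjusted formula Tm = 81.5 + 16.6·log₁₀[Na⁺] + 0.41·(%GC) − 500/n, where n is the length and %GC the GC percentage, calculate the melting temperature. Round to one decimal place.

Length n = 46. Scanning the sequence gives C=17, G=13, A=9, T=7.
G+C = 30, so %GC = 30/46 × 100 = 65.217%
Salt term: 16.6 × (-1) = -16.6
GC term: 0.41 × 65.217 = 26.739; length term: −500/46 = −10.87
Tm = 81.5 + (-16.6) + 26.739 − 10.87 = 80.769 → 80.8°C

80.8°C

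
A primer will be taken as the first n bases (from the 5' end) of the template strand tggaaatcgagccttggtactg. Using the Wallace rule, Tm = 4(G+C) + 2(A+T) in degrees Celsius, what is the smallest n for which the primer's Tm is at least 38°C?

First 12 bases: TGGAAATCGAGC → Tm = 36°C (< 38°C)
First 13 bases: TGGAAATCGAGCC → Tm = 40°C (≥ 38°C)
Since every base adds ≥2°C, Tm only increases with n, so the threshold is first crossed at n = 13.

n = 13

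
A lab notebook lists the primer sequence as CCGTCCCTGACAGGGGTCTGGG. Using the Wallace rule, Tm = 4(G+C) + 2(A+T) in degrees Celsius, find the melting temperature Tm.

76°C

Base counts: C=7, A=2, T=4, G=9
So N_AT = 6 and N_GC = 16.
Tm = 2(6) + 4(16) = 12 + 64 = 76°C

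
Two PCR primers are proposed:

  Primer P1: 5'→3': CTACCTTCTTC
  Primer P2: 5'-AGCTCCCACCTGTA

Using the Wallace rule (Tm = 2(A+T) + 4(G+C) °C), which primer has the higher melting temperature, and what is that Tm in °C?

Primer P2, 44°C

Primer P1: A+T=6, G+C=5 → Tm = 2(6)+4(5) = 32°C
Primer P2: A+T=6, G+C=8 → Tm = 2(6)+4(8) = 44°C
32°C vs 44°C → primer P2 is higher.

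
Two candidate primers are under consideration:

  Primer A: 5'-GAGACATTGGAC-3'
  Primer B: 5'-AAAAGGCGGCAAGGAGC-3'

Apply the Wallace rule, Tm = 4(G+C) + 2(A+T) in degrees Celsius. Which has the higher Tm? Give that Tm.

Primer A: A+T=6, G+C=6 → Tm = 2(6)+4(6) = 36°C
Primer B: A+T=7, G+C=10 → Tm = 2(7)+4(10) = 54°C
36°C vs 54°C → primer B is higher.

Primer B, 54°C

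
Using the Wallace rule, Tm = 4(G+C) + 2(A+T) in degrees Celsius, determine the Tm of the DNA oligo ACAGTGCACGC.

Base counts: C=4, G=3, T=1, A=3
AT pairs contribute 4, GC pairs contribute 7.
Tm = 2×4 + 4×7 = 36°C

36°C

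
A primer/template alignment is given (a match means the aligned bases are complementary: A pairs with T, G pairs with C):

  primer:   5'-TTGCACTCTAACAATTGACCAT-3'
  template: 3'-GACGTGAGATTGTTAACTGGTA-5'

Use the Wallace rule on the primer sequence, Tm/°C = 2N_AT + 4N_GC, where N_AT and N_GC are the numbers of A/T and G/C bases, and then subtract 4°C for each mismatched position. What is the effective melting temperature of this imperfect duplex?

Primer base counts: A=7, T=7, G=2, C=6 → A+T=14, G+C=8
Perfect-match Tm = 2(14) + 4(8) = 28 + 32 = 60°C
Mismatches (positions where the bases are not complementary): 1 (at position 1)
Effective Tm = 60 − 1×4 = 60 − 4 = 56°C

56°C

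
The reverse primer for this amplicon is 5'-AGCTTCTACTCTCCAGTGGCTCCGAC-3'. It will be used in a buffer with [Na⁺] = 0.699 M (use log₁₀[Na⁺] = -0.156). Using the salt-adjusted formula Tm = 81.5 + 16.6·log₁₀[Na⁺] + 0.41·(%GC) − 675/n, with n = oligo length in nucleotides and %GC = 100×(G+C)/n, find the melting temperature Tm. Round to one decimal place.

76.6°C

Length n = 26. Counting bases: A=4, G=5, C=10, T=7
G+C = 15, so %GC = 15/26 × 100 = 57.692%
Salt term: 16.6 × (-0.156) = -2.59
GC term: 0.41 × 57.692 = 23.654; length term: −675/26 = −25.962
Tm = 81.5 + (-2.59) + 23.654 − 25.962 = 76.602 → 76.6°C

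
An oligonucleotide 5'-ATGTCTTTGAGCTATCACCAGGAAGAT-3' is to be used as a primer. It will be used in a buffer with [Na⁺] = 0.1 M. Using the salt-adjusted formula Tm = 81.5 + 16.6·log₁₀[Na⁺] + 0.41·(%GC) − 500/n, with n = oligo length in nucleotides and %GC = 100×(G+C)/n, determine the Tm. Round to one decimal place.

Length n = 27. Base counts: T=8, G=6, A=8, C=5
G+C = 11, so %GC = 11/27 × 100 = 40.741%
Salt term: 16.6 × (-1) = -16.6
GC term: 0.41 × 40.741 = 16.704; length term: −500/27 = −18.519
Tm = 81.5 + (-16.6) + 16.704 − 18.519 = 63.085 → 63.1°C

63.1°C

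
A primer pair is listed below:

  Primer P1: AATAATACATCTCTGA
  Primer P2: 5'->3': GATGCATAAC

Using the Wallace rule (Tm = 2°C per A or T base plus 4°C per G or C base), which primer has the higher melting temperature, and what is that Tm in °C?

Primer P1: A+T=12, G+C=4 → Tm = 2(12)+4(4) = 40°C
Primer P2: A+T=6, G+C=4 → Tm = 2(6)+4(4) = 28°C
40°C vs 28°C → primer P1 is higher.

Primer P1, 40°C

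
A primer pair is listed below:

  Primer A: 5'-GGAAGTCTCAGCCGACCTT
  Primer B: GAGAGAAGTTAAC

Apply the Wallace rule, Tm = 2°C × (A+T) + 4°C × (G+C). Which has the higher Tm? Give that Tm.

Primer A: A+T=8, G+C=11 → Tm = 2(8)+4(11) = 60°C
Primer B: A+T=8, G+C=5 → Tm = 2(8)+4(5) = 36°C
60°C vs 36°C → primer A is higher.

Primer A, 60°C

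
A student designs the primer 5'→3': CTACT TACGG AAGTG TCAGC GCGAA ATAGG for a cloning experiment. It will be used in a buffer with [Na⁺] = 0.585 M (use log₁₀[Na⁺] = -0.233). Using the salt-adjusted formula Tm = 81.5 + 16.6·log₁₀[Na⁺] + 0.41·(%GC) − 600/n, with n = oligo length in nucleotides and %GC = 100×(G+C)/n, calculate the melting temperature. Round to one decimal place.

78.1°C

Length n = 30. C=6, A=9, T=6, G=9
G+C = 15, so %GC = 15/30 × 100 = 50%
Salt term: 16.6 × (-0.233) = -3.868
GC term: 0.41 × 50 = 20.5; length term: −600/30 = −20
Tm = 81.5 + (-3.868) + 20.5 − 20 = 78.132 → 78.1°C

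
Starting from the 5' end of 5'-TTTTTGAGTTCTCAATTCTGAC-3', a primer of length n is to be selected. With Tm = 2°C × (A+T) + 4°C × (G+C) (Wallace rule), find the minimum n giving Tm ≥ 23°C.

n = 10

First 9 bases: TTTTTGAGT → Tm = 22°C (< 23°C)
First 10 bases: TTTTTGAGTT → Tm = 24°C (≥ 23°C)
Since every base adds ≥2°C, Tm only increases with n, so the threshold is first crossed at n = 10.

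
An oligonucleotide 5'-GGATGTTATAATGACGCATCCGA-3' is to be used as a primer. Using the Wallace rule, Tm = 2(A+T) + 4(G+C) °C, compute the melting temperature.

Scanning the sequence gives T=6, A=7, C=4, G=6.
So N_AT = 13 and N_GC = 10.
Tm = 2×13 + 4×10 = 66°C

66°C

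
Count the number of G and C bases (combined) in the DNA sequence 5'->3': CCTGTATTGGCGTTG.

Scanning the sequence gives A=1, G=5, C=3, T=6.
G+C = 5 + 3 = 8

8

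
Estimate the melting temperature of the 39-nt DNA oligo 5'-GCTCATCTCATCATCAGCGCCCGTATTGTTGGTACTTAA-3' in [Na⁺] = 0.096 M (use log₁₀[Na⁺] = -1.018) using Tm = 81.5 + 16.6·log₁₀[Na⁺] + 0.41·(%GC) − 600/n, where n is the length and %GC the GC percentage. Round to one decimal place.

Length n = 39. Counting bases: A=8, T=13, C=11, G=7
G+C = 18, so %GC = 18/39 × 100 = 46.154%
Salt term: 16.6 × (-1.018) = -16.899
GC term: 0.41 × 46.154 = 18.923; length term: −600/39 = −15.385
Tm = 81.5 + (-16.899) + 18.923 − 15.385 = 68.139 → 68.1°C

68.1°C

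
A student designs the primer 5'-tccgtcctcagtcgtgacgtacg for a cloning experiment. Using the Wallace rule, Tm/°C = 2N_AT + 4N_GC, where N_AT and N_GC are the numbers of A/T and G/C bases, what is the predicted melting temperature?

Scanning the sequence gives T=6, A=3, C=8, G=6.
A+T = 9, G+C = 14
Tm = 2×9 + 4×14 = 74°C

74°C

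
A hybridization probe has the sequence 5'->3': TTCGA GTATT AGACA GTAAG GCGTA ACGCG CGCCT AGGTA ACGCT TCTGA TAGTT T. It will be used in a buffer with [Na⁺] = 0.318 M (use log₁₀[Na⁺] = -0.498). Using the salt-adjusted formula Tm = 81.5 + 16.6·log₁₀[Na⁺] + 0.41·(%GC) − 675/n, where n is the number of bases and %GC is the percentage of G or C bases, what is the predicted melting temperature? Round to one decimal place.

Length n = 56. Base counts: T=16, C=11, A=14, G=15
G+C = 26, so %GC = 26/56 × 100 = 46.429%
Salt term: 16.6 × (-0.498) = -8.267
GC term: 0.41 × 46.429 = 19.036; length term: −675/56 = −12.054
Tm = 81.5 + (-8.267) + 19.036 − 12.054 = 80.215 → 80.2°C

80.2°C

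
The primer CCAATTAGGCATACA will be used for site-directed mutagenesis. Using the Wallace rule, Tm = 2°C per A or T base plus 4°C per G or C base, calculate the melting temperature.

Counting bases: T=3, G=2, A=6, C=4
A+T = 9, G+C = 6
Tm = 2(9) + 4(6) = 18 + 24 = 42°C

42°C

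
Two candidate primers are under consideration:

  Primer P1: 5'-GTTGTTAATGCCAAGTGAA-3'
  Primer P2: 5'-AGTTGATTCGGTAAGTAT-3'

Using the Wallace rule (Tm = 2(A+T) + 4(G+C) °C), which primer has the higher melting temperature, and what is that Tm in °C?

Primer P1, 52°C

Primer P1: A+T=12, G+C=7 → Tm = 2(12)+4(7) = 52°C
Primer P2: A+T=12, G+C=6 → Tm = 2(12)+4(6) = 48°C
52°C vs 48°C → primer P1 is higher.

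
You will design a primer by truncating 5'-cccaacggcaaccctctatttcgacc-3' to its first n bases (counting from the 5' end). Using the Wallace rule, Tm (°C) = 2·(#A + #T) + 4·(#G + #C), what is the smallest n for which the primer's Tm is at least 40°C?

n = 12

First 11 bases: CCCAACGGCAA → Tm = 36°C (< 40°C)
First 12 bases: CCCAACGGCAAC → Tm = 40°C (≥ 40°C)
Since every base adds ≥2°C, Tm only increases with n, so the threshold is first crossed at n = 12.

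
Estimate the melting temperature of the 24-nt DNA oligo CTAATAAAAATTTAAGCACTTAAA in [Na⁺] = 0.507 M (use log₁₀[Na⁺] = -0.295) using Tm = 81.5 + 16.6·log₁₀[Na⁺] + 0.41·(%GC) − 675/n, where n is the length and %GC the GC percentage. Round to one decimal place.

Length n = 24. Scanning the sequence gives T=7, C=3, A=13, G=1.
G+C = 4, so %GC = 4/24 × 100 = 16.667%
Salt term: 16.6 × (-0.295) = -4.897
GC term: 0.41 × 16.667 = 6.833; length term: −675/24 = −28.125
Tm = 81.5 + (-4.897) + 6.833 − 28.125 = 55.311 → 55.3°C

55.3°C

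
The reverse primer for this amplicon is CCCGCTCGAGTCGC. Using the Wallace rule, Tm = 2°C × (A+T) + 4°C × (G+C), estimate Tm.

50°C

Counting bases: G=4, C=7, A=1, T=2
So N_AT = 3 and N_GC = 11.
Tm = 4·11 + 2·3 = 44 + 6 = 50°C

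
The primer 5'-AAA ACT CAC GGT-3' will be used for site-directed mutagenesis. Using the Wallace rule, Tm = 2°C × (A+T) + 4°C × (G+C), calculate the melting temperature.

A=5, G=2, C=3, T=2
AT pairs contribute 7, GC pairs contribute 5.
Tm = 2(7) + 4(5) = 14 + 20 = 34°C

34°C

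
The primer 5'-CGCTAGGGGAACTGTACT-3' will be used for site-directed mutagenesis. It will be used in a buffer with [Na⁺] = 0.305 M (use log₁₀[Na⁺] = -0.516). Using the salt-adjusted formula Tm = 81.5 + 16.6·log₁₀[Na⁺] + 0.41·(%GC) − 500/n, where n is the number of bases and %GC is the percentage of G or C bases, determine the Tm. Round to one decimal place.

67.9°C

Length n = 18. Counting bases: T=4, G=6, A=4, C=4
G+C = 10, so %GC = 10/18 × 100 = 55.556%
Salt term: 16.6 × (-0.516) = -8.566
GC term: 0.41 × 55.556 = 22.778; length term: −500/18 = −27.778
Tm = 81.5 + (-8.566) + 22.778 − 27.778 = 67.934 → 67.9°C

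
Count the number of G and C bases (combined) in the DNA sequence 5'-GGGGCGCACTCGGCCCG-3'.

15

Counting bases: T=1, G=8, C=7, A=1
Total G or C: 8 + 7 = 15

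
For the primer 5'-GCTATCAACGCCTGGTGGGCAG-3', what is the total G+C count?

Counting bases: T=4, G=8, A=4, C=6
Total G or C: 8 + 6 = 14

14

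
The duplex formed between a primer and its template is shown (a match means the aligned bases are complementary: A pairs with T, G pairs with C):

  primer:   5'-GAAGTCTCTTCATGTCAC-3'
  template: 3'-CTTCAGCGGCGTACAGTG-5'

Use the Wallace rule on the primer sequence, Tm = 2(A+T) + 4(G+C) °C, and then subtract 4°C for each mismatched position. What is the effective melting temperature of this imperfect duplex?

Primer base counts: A=4, T=6, G=3, C=5 → A+T=10, G+C=8
Perfect-match Tm = 2(10) + 4(8) = 20 + 32 = 52°C
Mismatches (positions where the bases are not complementary): 3 (at positions 7, 9, 10)
Effective Tm = 52 − 3×4 = 52 − 12 = 40°C

40°C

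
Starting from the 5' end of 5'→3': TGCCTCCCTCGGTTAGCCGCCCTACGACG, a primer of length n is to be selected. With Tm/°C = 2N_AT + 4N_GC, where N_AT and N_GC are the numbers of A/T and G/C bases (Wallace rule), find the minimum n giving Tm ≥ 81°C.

First 24 bases: TGCCTCCCTCGGTTAGCCGCCCTA → Tm = 80°C (< 81°C)
First 25 bases: TGCCTCCCTCGGTTAGCCGCCCTAC → Tm = 84°C (≥ 81°C)
Since every base adds ≥2°C, Tm only increases with n, so the threshold is first crossed at n = 25.

n = 25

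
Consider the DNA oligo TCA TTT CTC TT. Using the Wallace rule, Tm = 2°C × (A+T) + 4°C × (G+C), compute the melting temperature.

Counting bases: C=3, A=1, T=7, G=0
AT pairs contribute 8, GC pairs contribute 3.
Tm = 2(8) + 4(3) = 16 + 12 = 28°C

28°C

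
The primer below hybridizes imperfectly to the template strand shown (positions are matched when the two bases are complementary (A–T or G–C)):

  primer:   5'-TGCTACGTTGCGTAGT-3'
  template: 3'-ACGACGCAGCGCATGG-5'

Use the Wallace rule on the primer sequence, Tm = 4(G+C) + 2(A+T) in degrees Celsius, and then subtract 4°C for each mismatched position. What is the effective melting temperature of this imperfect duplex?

32°C

Primer base counts: A=2, T=6, G=5, C=3 → A+T=8, G+C=8
Perfect-match Tm = 2(8) + 4(8) = 16 + 32 = 48°C
Mismatches (positions where the bases are not complementary): 4 (at positions 5, 9, 15, 16)
Effective Tm = 48 − 4×4 = 48 − 16 = 32°C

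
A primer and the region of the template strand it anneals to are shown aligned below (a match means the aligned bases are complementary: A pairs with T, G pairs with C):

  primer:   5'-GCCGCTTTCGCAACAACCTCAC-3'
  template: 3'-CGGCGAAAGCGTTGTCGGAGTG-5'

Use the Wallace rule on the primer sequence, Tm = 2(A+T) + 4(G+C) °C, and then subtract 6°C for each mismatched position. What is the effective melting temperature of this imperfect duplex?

64°C

Primer base counts: A=5, T=4, G=3, C=10 → A+T=9, G+C=13
Perfect-match Tm = 2(9) + 4(13) = 18 + 52 = 70°C
Mismatches (positions where the bases are not complementary): 1 (at position 16)
Effective Tm = 70 − 1×6 = 70 − 6 = 64°C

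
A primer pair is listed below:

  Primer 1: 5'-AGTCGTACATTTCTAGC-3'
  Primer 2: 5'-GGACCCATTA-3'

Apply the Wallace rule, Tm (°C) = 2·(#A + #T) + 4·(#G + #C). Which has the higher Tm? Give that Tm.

Primer 1: A+T=10, G+C=7 → Tm = 2(10)+4(7) = 48°C
Primer 2: A+T=5, G+C=5 → Tm = 2(5)+4(5) = 30°C
48°C vs 30°C → primer 1 is higher.

Primer 1, 48°C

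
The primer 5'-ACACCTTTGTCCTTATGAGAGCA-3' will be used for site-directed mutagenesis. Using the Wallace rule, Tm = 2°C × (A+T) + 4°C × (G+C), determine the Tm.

Base counts: A=6, T=7, G=4, C=6
A+T = 13, G+C = 10
Tm = 4·10 + 2·13 = 40 + 26 = 66°C

66°C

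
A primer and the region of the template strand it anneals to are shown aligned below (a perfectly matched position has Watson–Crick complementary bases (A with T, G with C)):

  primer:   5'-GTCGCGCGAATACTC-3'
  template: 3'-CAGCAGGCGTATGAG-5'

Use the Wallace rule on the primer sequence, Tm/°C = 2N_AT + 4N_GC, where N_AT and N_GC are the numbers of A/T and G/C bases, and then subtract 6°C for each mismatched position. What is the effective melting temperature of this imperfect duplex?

Primer base counts: A=3, T=3, G=4, C=5 → A+T=6, G+C=9
Perfect-match Tm = 2(6) + 4(9) = 12 + 36 = 48°C
Mismatches (positions where the bases are not complementary): 3 (at positions 5, 6, 9)
Effective Tm = 48 − 3×6 = 48 − 18 = 30°C

30°C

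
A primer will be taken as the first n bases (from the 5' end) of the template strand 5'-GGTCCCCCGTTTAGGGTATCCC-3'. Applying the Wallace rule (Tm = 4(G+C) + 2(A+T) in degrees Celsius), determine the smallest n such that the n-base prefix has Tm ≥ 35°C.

n = 10

First 9 bases: GGTCCCCCG → Tm = 34°C (< 35°C)
First 10 bases: GGTCCCCCGT → Tm = 36°C (≥ 35°C)
Each additional base adds 2°C (A/T) or 4°C (G/C), so Tm is non-decreasing in n; n = 10 is the first length to reach 35°C.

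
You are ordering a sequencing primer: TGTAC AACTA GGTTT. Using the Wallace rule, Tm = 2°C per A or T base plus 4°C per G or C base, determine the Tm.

Base counts: A=4, T=6, C=2, G=3
So N_AT = 10 and N_GC = 5.
Tm = 2×10 + 4×5 = 40°C

40°C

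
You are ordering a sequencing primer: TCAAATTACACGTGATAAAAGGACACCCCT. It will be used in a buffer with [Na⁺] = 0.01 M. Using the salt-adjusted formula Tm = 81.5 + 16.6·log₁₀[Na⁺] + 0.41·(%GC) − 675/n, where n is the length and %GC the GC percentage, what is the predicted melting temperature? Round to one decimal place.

Length n = 30. G=4, A=12, C=8, T=6
G+C = 12, so %GC = 12/30 × 100 = 40%
Salt term: 16.6 × (-2) = -33.2
GC term: 0.41 × 40 = 16.4; length term: −675/30 = −22.5
Tm = 81.5 + (-33.2) + 16.4 − 22.5 = 42.2 → 42.2°C

42.2°C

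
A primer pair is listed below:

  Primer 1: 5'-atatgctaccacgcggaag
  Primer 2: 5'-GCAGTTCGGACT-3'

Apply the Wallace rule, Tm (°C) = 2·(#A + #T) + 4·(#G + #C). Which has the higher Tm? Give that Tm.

Primer 1: A+T=9, G+C=10 → Tm = 2(9)+4(10) = 58°C
Primer 2: A+T=5, G+C=7 → Tm = 2(5)+4(7) = 38°C
58°C vs 38°C → primer 1 is higher.

Primer 1, 58°C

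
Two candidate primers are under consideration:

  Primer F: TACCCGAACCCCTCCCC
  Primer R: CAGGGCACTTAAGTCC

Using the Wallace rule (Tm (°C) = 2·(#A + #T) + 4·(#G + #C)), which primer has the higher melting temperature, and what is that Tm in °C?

Primer F: A+T=5, G+C=12 → Tm = 2(5)+4(12) = 58°C
Primer R: A+T=7, G+C=9 → Tm = 2(7)+4(9) = 50°C
58°C vs 50°C → primer F is higher.

Primer F, 58°C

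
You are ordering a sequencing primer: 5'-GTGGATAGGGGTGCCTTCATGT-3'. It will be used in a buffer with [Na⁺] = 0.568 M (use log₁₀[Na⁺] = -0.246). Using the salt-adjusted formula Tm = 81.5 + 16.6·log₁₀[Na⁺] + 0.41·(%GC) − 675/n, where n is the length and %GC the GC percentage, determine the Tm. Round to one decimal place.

Length n = 22. Counting bases: A=3, T=7, G=9, C=3
G+C = 12, so %GC = 12/22 × 100 = 54.545%
Salt term: 16.6 × (-0.246) = -4.084
GC term: 0.41 × 54.545 = 22.363; length term: −675/22 = −30.682
Tm = 81.5 + (-4.084) + 22.363 − 30.682 = 69.097 → 69.1°C

69.1°C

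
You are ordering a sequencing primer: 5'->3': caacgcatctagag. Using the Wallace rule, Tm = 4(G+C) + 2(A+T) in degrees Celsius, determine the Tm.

42°C

Scanning the sequence gives A=5, T=2, G=3, C=4.
So N_AT = 7 and N_GC = 7.
Tm = 2×7 + 4×7 = 42°C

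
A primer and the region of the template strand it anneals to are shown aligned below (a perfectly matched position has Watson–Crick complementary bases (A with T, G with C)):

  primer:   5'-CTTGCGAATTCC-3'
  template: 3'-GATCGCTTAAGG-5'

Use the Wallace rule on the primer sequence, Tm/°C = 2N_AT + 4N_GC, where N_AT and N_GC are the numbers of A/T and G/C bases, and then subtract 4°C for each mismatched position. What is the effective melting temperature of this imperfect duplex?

Primer base counts: A=2, T=4, G=2, C=4 → A+T=6, G+C=6
Perfect-match Tm = 2(6) + 4(6) = 12 + 24 = 36°C
Mismatches (positions where the bases are not complementary): 1 (at position 3)
Effective Tm = 36 − 1×4 = 36 − 4 = 32°C

32°C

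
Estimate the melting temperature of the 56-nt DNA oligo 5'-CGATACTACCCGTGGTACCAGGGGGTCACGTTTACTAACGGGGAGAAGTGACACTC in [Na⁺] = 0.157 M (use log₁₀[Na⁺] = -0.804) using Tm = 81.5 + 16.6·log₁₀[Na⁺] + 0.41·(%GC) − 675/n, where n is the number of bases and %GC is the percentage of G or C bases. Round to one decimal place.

78.8°C

Length n = 56. Counting bases: G=17, C=14, T=11, A=14
G+C = 31, so %GC = 31/56 × 100 = 55.357%
Salt term: 16.6 × (-0.804) = -13.346
GC term: 0.41 × 55.357 = 22.696; length term: −675/56 = −12.054
Tm = 81.5 + (-13.346) + 22.696 − 12.054 = 78.796 → 78.8°C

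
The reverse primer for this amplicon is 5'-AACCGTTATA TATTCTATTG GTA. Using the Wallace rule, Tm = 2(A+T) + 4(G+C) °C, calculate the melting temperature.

58°C

A=7, T=10, C=3, G=3
A+T = 17, G+C = 6
Tm = 4·6 + 2·17 = 24 + 34 = 58°C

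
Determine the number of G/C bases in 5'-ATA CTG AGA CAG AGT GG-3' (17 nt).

8

Base counts: G=6, C=2, A=6, T=3
Total G or C: 6 + 2 = 8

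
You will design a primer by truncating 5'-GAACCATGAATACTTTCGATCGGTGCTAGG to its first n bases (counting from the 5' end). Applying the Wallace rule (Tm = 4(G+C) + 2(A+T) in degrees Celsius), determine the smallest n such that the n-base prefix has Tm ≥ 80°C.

First 27 bases: GAACCATGAATACTTTCGATCGGTGCT → Tm = 78°C (< 80°C)
First 28 bases: GAACCATGAATACTTTCGATCGGTGCTA → Tm = 80°C (≥ 80°C)
Each additional base adds 2°C (A/T) or 4°C (G/C), so Tm is non-decreasing in n; n = 28 is the first length to reach 80°C.

n = 28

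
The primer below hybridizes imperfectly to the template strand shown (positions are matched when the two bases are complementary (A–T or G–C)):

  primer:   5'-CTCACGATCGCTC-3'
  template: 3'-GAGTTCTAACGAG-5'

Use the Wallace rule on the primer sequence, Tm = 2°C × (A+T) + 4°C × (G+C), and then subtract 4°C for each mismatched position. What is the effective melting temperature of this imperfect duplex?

34°C

Primer base counts: A=2, T=3, G=2, C=6 → A+T=5, G+C=8
Perfect-match Tm = 2(5) + 4(8) = 10 + 32 = 42°C
Mismatches (positions where the bases are not complementary): 2 (at positions 5, 9)
Effective Tm = 42 − 2×4 = 42 − 8 = 34°C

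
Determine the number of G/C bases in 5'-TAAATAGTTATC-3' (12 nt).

2

T=5, G=1, C=1, A=5
G+C = 1 + 1 = 2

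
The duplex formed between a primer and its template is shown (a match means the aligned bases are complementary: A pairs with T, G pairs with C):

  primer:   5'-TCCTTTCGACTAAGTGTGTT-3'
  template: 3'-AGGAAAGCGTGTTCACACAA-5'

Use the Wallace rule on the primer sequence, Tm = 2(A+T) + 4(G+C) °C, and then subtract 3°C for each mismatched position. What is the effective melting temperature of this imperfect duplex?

47°C

Primer base counts: A=3, T=9, G=4, C=4 → A+T=12, G+C=8
Perfect-match Tm = 2(12) + 4(8) = 24 + 32 = 56°C
Mismatches (positions where the bases are not complementary): 3 (at positions 9, 10, 11)
Effective Tm = 56 − 3×3 = 56 − 9 = 47°C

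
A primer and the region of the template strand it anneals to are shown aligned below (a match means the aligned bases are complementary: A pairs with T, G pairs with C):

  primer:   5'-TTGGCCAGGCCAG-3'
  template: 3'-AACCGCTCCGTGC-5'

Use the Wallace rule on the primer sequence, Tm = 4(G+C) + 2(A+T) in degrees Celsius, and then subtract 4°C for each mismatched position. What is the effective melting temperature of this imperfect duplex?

32°C

Primer base counts: A=2, T=2, G=5, C=4 → A+T=4, G+C=9
Perfect-match Tm = 2(4) + 4(9) = 8 + 36 = 44°C
Mismatches (positions where the bases are not complementary): 3 (at positions 6, 11, 12)
Effective Tm = 44 − 3×4 = 44 − 12 = 32°C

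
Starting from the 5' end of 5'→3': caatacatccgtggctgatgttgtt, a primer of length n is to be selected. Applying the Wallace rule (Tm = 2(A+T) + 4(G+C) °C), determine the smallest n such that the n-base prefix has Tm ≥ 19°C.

n = 8

First 7 bases: CAATACA → Tm = 18°C (< 19°C)
First 8 bases: CAATACAT → Tm = 20°C (≥ 19°C)
Each additional base adds 2°C (A/T) or 4°C (G/C), so Tm is non-decreasing in n; n = 8 is the first length to reach 19°C.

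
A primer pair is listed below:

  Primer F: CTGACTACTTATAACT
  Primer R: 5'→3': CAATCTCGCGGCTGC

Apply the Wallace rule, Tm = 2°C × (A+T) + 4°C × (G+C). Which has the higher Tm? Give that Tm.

Primer F: A+T=11, G+C=5 → Tm = 2(11)+4(5) = 42°C
Primer R: A+T=5, G+C=10 → Tm = 2(5)+4(10) = 50°C
42°C vs 50°C → primer R is higher.

Primer R, 50°C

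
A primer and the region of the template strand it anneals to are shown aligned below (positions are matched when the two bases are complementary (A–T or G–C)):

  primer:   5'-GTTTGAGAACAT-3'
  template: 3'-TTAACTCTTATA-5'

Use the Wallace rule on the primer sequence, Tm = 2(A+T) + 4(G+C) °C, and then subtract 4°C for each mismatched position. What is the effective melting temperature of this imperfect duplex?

20°C

Primer base counts: A=4, T=4, G=3, C=1 → A+T=8, G+C=4
Perfect-match Tm = 2(8) + 4(4) = 16 + 16 = 32°C
Mismatches (positions where the bases are not complementary): 3 (at positions 1, 2, 10)
Effective Tm = 32 − 3×4 = 32 − 12 = 20°C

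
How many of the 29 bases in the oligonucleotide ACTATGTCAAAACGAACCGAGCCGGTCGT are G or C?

15

Base counts: T=5, G=7, C=8, A=9
Total G or C: 7 + 8 = 15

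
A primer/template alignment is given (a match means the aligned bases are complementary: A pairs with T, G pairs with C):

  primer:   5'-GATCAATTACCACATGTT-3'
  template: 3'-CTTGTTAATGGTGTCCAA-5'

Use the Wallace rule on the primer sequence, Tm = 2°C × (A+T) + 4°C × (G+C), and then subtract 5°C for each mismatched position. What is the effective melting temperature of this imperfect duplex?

Primer base counts: A=6, T=6, G=2, C=4 → A+T=12, G+C=6
Perfect-match Tm = 2(12) + 4(6) = 24 + 24 = 48°C
Mismatches (positions where the bases are not complementary): 2 (at positions 3, 15)
Effective Tm = 48 − 2×5 = 48 − 10 = 38°C

38°C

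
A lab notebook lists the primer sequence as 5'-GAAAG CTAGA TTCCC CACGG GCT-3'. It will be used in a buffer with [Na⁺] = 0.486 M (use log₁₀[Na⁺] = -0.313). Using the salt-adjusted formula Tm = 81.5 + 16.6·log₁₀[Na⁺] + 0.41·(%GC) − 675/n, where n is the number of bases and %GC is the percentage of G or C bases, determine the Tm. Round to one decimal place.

70.1°C

Length n = 23. Base counts: G=6, T=4, C=7, A=6
G+C = 13, so %GC = 13/23 × 100 = 56.522%
Salt term: 16.6 × (-0.313) = -5.196
GC term: 0.41 × 56.522 = 23.174; length term: −675/23 = −29.348
Tm = 81.5 + (-5.196) + 23.174 − 29.348 = 70.13 → 70.1°C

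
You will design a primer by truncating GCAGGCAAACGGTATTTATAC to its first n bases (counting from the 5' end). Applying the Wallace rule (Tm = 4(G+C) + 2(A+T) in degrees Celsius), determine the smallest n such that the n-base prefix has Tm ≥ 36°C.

First 10 bases: GCAGGCAAAC → Tm = 32°C (< 36°C)
First 11 bases: GCAGGCAAACG → Tm = 36°C (≥ 36°C)
Since every base adds ≥2°C, Tm only increases with n, so the threshold is first crossed at n = 11.

n = 11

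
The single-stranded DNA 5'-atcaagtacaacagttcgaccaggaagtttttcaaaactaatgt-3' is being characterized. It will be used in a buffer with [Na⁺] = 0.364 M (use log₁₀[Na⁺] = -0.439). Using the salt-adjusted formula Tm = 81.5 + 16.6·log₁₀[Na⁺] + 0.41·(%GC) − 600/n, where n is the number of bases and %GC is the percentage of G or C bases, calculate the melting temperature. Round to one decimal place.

74.6°C

Length n = 44. Counting bases: T=12, G=7, C=8, A=17
G+C = 15, so %GC = 15/44 × 100 = 34.091%
Salt term: 16.6 × (-0.439) = -7.287
GC term: 0.41 × 34.091 = 13.977; length term: −600/44 = −13.636
Tm = 81.5 + (-7.287) + 13.977 − 13.636 = 74.554 → 74.6°C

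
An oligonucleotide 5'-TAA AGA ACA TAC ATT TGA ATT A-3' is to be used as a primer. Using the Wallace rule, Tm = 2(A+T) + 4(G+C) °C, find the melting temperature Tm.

52°C

Scanning the sequence gives G=2, T=7, A=11, C=2.
AT pairs contribute 18, GC pairs contribute 4.
Tm = 2×18 + 4×4 = 52°C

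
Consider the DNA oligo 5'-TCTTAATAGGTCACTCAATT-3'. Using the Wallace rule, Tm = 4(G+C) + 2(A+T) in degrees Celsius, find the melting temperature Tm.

Counting bases: G=2, A=6, T=8, C=4
A+T = 14, G+C = 6
Tm = 2(14) + 4(6) = 28 + 24 = 52°C

52°C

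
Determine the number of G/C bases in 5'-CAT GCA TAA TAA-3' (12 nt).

3

Counting bases: C=2, T=3, A=6, G=1
G+C = 1 + 2 = 3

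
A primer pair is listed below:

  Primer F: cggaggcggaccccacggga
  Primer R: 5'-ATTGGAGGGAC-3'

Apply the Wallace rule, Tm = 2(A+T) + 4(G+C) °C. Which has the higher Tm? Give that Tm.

Primer F, 72°C

Primer F: A+T=4, G+C=16 → Tm = 2(4)+4(16) = 72°C
Primer R: A+T=5, G+C=6 → Tm = 2(5)+4(6) = 34°C
72°C vs 34°C → primer F is higher.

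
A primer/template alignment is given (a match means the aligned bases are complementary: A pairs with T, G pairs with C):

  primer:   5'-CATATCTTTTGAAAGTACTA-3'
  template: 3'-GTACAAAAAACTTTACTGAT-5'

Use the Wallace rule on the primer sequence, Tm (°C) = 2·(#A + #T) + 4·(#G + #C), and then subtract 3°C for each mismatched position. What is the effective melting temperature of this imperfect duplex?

38°C

Primer base counts: A=7, T=8, G=2, C=3 → A+T=15, G+C=5
Perfect-match Tm = 2(15) + 4(5) = 30 + 20 = 50°C
Mismatches (positions where the bases are not complementary): 4 (at positions 4, 6, 15, 16)
Effective Tm = 50 − 4×3 = 50 − 12 = 38°C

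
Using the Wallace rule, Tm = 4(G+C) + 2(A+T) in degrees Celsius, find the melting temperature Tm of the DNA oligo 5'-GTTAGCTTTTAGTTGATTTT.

Scanning the sequence gives G=4, C=1, T=12, A=3.
AT pairs contribute 15, GC pairs contribute 5.
Tm = 2×15 + 4×5 = 50°C

50°C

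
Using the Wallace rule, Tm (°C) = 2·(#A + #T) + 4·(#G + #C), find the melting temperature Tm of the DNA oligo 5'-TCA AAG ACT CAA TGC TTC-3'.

Counting bases: T=5, A=6, G=2, C=5
A+T = 11, G+C = 7
Tm = 2(11) + 4(7) = 22 + 28 = 50°C

50°C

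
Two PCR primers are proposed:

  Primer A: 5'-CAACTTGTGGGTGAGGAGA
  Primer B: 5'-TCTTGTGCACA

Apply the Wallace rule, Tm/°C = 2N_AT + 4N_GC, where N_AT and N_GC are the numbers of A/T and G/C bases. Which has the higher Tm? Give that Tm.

Primer A, 58°C

Primer A: A+T=9, G+C=10 → Tm = 2(9)+4(10) = 58°C
Primer B: A+T=6, G+C=5 → Tm = 2(6)+4(5) = 32°C
58°C vs 32°C → primer A is higher.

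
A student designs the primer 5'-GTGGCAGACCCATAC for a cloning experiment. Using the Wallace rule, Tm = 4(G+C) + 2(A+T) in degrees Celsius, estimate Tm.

48°C

C=5, G=4, T=2, A=4
A+T = 6, G+C = 9
Tm = 4·9 + 2·6 = 36 + 12 = 48°C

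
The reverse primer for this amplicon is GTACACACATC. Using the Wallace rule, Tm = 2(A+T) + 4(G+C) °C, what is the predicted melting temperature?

32°C

Scanning the sequence gives G=1, C=4, A=4, T=2.
A+T = 6, G+C = 5
Tm = 2(6) + 4(5) = 12 + 20 = 32°C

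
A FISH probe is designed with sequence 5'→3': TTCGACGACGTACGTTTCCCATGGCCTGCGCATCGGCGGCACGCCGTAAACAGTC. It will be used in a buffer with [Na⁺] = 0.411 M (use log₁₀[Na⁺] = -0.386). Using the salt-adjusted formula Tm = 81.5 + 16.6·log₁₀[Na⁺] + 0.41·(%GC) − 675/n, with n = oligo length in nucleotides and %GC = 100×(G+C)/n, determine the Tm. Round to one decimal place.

Length n = 55. Scanning the sequence gives A=10, T=11, G=15, C=19.
G+C = 34, so %GC = 34/55 × 100 = 61.818%
Salt term: 16.6 × (-0.386) = -6.408
GC term: 0.41 × 61.818 = 25.345; length term: −675/55 = −12.273
Tm = 81.5 + (-6.408) + 25.345 − 12.273 = 88.164 → 88.2°C

88.2°C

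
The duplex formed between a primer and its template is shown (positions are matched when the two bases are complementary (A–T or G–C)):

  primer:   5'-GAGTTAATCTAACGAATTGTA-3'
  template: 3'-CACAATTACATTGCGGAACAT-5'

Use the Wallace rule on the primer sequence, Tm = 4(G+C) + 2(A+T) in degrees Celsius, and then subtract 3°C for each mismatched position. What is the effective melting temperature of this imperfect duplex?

42°C

Primer base counts: A=8, T=7, G=4, C=2 → A+T=15, G+C=6
Perfect-match Tm = 2(15) + 4(6) = 30 + 24 = 54°C
Mismatches (positions where the bases are not complementary): 4 (at positions 2, 9, 15, 16)
Effective Tm = 54 − 4×3 = 54 − 12 = 42°C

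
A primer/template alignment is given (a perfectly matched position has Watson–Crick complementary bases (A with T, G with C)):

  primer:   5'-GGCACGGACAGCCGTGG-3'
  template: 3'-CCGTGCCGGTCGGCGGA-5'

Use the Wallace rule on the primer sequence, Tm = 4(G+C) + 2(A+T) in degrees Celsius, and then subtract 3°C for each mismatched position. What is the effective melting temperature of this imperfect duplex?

48°C

Primer base counts: A=3, T=1, G=8, C=5 → A+T=4, G+C=13
Perfect-match Tm = 2(4) + 4(13) = 8 + 52 = 60°C
Mismatches (positions where the bases are not complementary): 4 (at positions 8, 15, 16, 17)
Effective Tm = 60 − 4×3 = 60 − 12 = 48°C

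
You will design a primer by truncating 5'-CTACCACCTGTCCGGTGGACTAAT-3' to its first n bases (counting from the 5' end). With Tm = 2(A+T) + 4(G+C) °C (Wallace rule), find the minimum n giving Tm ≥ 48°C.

n = 15

First 14 bases: CTACCACCTGTCCG → Tm = 46°C (< 48°C)
First 15 bases: CTACCACCTGTCCGG → Tm = 50°C (≥ 48°C)
Each additional base adds 2°C (A/T) or 4°C (G/C), so Tm is non-decreasing in n; n = 15 is the first length to reach 48°C.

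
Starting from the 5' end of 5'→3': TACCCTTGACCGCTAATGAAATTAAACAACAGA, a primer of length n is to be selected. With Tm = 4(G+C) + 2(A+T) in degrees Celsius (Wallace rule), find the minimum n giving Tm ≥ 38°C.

First 11 bases: TACCCTTGACC → Tm = 34°C (< 38°C)
First 12 bases: TACCCTTGACCG → Tm = 38°C (≥ 38°C)
Since every base adds ≥2°C, Tm only increases with n, so the threshold is first crossed at n = 12.

n = 12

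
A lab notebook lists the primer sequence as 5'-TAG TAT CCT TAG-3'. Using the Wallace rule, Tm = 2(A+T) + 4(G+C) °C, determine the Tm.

32°C

Scanning the sequence gives G=2, C=2, A=3, T=5.
So N_AT = 8 and N_GC = 4.
Tm = 4·4 + 2·8 = 16 + 16 = 32°C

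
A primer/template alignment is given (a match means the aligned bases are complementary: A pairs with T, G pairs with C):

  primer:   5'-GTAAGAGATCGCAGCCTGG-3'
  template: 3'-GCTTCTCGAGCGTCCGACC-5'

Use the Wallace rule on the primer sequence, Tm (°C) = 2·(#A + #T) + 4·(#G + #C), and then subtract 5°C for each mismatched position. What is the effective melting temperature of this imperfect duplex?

40°C

Primer base counts: A=5, T=3, G=7, C=4 → A+T=8, G+C=11
Perfect-match Tm = 2(8) + 4(11) = 16 + 44 = 60°C
Mismatches (positions where the bases are not complementary): 4 (at positions 1, 2, 8, 15)
Effective Tm = 60 − 4×5 = 60 − 20 = 40°C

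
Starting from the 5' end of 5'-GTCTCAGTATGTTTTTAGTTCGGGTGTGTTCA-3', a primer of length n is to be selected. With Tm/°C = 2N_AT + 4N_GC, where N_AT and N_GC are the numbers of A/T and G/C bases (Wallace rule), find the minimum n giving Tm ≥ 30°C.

n = 11

First 10 bases: GTCTCAGTAT → Tm = 28°C (< 30°C)
First 11 bases: GTCTCAGTATG → Tm = 32°C (≥ 30°C)
Each additional base adds 2°C (A/T) or 4°C (G/C), so Tm is non-decreasing in n; n = 11 is the first length to reach 30°C.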